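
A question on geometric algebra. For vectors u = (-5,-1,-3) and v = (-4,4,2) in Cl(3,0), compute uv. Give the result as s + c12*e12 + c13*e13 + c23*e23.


In Cl(3,0): e_i^2 = 1, e_ie_j = -e_je_i for i != j.
Scalar part = u . v = (-5)*(-4) + (-1)*4 + (-3)*2
= 20 + (-4) + (-6) = 10
e12 coeff = (-5)*4 - (-1)*(-4) = -20 - 4 = -24
e13 coeff = (-5)*2 - (-3)*(-4) = -10 - 12 = -22
e23 coeff = (-1)*2 - (-3)*4 = -2 - (-12) = 10
uv = 10 - 24*e12 - 22*e13 + 10*e23


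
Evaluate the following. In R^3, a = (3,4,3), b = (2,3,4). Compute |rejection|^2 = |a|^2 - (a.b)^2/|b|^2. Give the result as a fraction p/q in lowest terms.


|a|^2 = 3^2 + 4^2 + 3^2 = 34
|b|^2 = 2^2 + 3^2 + 4^2 = 29
a . b = 3*2 + 4*3 + 3*4 = 30
(a.b)^2 = 30^2 = 900
|rej|^2 = 34 - 900/29
= (986 - 900)/29
= 86/29
In lowest terms: 86/29


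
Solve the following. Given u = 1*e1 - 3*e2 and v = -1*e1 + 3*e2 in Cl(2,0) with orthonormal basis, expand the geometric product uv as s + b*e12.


Expand: (1*e1 - 3*e2)(-1*e1 + 3*e2)
= 1*(-1)*e1e1 + 1*3*e1e2 + (-3)*(-1)*e2e1 + (-3)*3*e2e2
Using e1^2 = e2^2 = 1, e2e1 = -e1e2:
Scalar part s = 1*(-1) + (-3)*3 = -1 + (-9) = -10
Bivector part b = 1*3 - (-3)*(-1) = 3 - 3 = 0
uv = -10 + 0*e12


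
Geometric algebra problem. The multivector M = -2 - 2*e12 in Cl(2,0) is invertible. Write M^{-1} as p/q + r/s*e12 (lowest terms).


M = -2 - 2*e12, where e12^2 = -1.
Since M commutes with its reverse ~M = a - b*e12, M * ~M = a^2 - b^2*e12^2 = a^2 + b^2.
So M^{-1} = ~M / (a^2 + b^2) = (a - b*e12)/(a^2 + b^2).
a^2 + b^2 = 4 + 4 = 8
Scalar part = -2/8 = -1/4
Bivector coeff = 2/8 = 1/4
M^{-1} = -1/4 + 1/4*e12


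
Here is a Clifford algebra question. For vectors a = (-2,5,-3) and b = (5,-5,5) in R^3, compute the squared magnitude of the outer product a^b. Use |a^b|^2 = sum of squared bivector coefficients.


a wedge b = (a1*b2 - a2*b1)*e12 + (a1*b3 - a3*b1)*e13 + (a2*b3 - a3*b2)*e23
e12 coeff: (-2)*(-5) - 5*5 = 10 - 25 = -15
e13 coeff: (-2)*5 - (-3)*5 = -10 - (-15) = 5
e23 coeff: 5*5 - (-3)*(-5) = 25 - 15 = 10
|a wedge b|^2 = (-15)^2 + 5^2 + 10^2
= 225 + 25 + 100
= 350


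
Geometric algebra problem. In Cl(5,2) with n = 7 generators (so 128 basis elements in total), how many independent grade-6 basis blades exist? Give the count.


Number of grade-k basis blades in Cl(p,q) with n = p + q is C(n, k).
n = 5 + 2 = 7
C(7, 6) = 7! / (6! * 1!)
= 5040 / (720 * 1)
= 7


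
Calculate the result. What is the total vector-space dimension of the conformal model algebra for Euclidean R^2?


The conformal model of R^2 uses Cl(3,1): the 2 Euclidean generators plus two extra orthogonal generators e+ (e+^2 = +1) and e- (e-^2 = -1), from which the null vectors e0, einf are built.
Number of generators m = 2 + 2 = 4.
dim Cl(p,q) = 2^m = 2^4 = 16


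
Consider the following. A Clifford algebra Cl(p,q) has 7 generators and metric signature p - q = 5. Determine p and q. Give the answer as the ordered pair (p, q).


We need p + q = 7 and p - q = 5.
Adding: 2p = 7 + 5 = 12, so p = 6.
Then q = 7 - 6 = 1.
(p, q) = (6, 1)


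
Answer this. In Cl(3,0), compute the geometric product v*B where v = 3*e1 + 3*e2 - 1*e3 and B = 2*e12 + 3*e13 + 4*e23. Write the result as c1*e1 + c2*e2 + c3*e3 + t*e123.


vB has grade-1 (vector) and grade-3 (trivector) parts: vB = (v _| B) + (v ^ B).
Vector part <vB>_1:
  e1: -v2*b12 - v3*b13 = -(3)*(2) - (-1)*(3) = -3
  e2: v1*b12 - v3*b23 = (3)*(2) - (-1)*(4) = 10
  e3: v1*b13 + v2*b23 = (3)*(3) + (3)*(4) = 21
Trivector part <vB>_3:
  e123: v1*b23 - v2*b13 + v3*b12 = (3)*(4) - (3)*(3) + (-1)*(2) = 1
vB = -3*e1 + 10*e2 + 21*e3 + 1*e123


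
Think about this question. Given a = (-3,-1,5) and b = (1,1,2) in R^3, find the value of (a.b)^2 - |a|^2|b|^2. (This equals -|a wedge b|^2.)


a . b = (-3)*1 + (-1)*1 + 5*2
= -3 + (-1) + 10 = 6
|a|^2 = (-3)^2 + (-1)^2 + 5^2 = 35
|b|^2 = 1^2 + 1^2 + 2^2 = 6
(a.b)^2 = 6^2 = 36
|a|^2 * |b|^2 = 35 * 6 = 210
Result = 36 - 210 = -174


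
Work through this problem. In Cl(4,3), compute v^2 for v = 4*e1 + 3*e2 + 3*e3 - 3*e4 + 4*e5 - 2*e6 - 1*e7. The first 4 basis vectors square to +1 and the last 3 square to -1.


v^2 = sum of c_i^2 * e_i^2
Positive signature terms (e_i^2 = +1): 4^2 + 3^2 + 3^2 + (-3)^2 = 43
Negative signature terms (e_j^2 = -1): 4^2 + (-2)^2 + (-1)^2 = 21
v^2 = 43 - 21 = 22


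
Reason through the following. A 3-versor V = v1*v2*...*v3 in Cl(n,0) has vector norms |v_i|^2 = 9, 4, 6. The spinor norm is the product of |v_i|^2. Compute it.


Spinor norm N(V) = |v1|^2 * |v2|^2 * ... * |v3|^2
= 9 * 4 * 6
Running product: 9, 36, 216
N(V) = 216


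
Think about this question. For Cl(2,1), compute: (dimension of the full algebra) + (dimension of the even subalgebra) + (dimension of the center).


n = 2 + 1 = 3
Total dim = 2^3 = 8
Even subalgebra dim = 2^2 = 4
n is odd, so center dim = 2
Sum = 8 + 4 + 2 = 14


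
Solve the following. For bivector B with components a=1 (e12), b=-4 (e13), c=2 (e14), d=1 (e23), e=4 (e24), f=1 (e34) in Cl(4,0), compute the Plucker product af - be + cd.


Plucker relation: af - be + cd
a*f = 1*1 = 1
b*e = (-4)*4 = -16
c*d = 2*1 = 2
af - be + cd = 1 - (-16) + 2
= 19


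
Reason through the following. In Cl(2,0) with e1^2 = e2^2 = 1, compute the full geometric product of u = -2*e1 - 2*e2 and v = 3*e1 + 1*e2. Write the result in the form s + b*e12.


Expand: (-2*e1 - 2*e2)(3*e1 + 1*e2)
= (-2)*3*e1e1 + (-2)*1*e1e2 + (-2)*3*e2e1 + (-2)*1*e2e2
Using e1^2 = e2^2 = 1, e2e1 = -e1e2:
Scalar part s = (-2)*3 + (-2)*1 = -6 + (-2) = -8
Bivector part b = (-2)*1 - (-2)*3 = -2 - (-6) = 4
uv = -8 + 4*e12


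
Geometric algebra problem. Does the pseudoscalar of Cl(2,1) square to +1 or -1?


The pseudoscalar I = e1...e_n (product of all n generators) of Cl(p,q) satisfies I^2 = (-1)^(q + n(n-1)/2).
p = 2, q = 1, n = p + q = 3
n(n-1)/2 = 3 * 2 / 2 = 3
Exponent = q + n(n-1)/2 = 1 + 3 = 4
I^2 = (-1)^4 = +1


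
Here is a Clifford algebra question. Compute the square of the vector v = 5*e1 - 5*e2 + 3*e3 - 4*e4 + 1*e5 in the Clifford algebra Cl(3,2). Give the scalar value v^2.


v^2 = sum of c_i^2 * e_i^2
Positive signature terms (e_i^2 = +1): 5^2 + (-5)^2 + 3^2 = 59
Negative signature terms (e_j^2 = -1): (-4)^2 + 1^2 = 17
v^2 = 59 - 17 = 42


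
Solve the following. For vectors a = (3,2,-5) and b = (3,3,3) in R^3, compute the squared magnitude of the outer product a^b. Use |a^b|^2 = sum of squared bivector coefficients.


a wedge b = (a1*b2 - a2*b1)*e12 + (a1*b3 - a3*b1)*e13 + (a2*b3 - a3*b2)*e23
e12 coeff: 3*3 - 2*3 = 9 - 6 = 3
e13 coeff: 3*3 - (-5)*3 = 9 - (-15) = 24
e23 coeff: 2*3 - (-5)*3 = 6 - (-15) = 21
|a wedge b|^2 = 3^2 + 24^2 + 21^2
= 9 + 576 + 441
= 1026


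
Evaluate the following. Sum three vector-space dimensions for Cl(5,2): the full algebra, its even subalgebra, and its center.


n = 5 + 2 = 7
Total dim = 2^7 = 128
Even subalgebra dim = 2^6 = 64
n is odd, so center dim = 2
Sum = 128 + 64 + 2 = 194


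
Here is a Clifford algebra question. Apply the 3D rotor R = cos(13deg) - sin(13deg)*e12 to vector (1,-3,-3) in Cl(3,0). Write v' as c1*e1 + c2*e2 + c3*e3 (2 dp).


Rotor R = cos(13deg) - sin(13deg)*e12
Rotation angle theta = 2 * 13 = 26 degrees in the e12 plane (e1 -> e2).
The component perpendicular to the plane (e3) is invariant: v'_3 = v3 = -3.00
cos(26deg) = 0.8988, sin(26deg) = 0.4384
v'_1 = v1*cos(theta) - v2*sin(theta) = 1*0.8988 - (-3)*0.4384 = 2.21
v'_2 = v1*sin(theta) + v2*cos(theta) = 1*0.4384 + (-3)*0.8988 = -2.26
v' = 2.21*e1 - 2.26*e2 - 3.00*e3


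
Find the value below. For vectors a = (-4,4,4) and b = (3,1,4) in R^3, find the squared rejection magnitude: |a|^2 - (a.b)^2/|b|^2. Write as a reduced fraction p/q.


|a|^2 = (-4)^2 + 4^2 + 4^2 = 48
|b|^2 = 3^2 + 1^2 + 4^2 = 26
a . b = (-4)*3 + 4*1 + 4*4 = 8
(a.b)^2 = 8^2 = 64
|rej|^2 = 48 - 64/26
= (1248 - 64)/26
= 1184/26
In lowest terms: 592/13


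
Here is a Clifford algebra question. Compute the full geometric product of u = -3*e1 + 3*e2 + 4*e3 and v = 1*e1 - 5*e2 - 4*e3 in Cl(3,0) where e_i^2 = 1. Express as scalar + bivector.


In Cl(3,0): e_i^2 = 1, e_ie_j = -e_je_i for i != j.
Scalar part = u . v = (-3)*1 + 3*(-5) + 4*(-4)
= -3 + (-15) + (-16) = -34
e12 coeff = (-3)*(-5) - 3*1 = 15 - 3 = 12
e13 coeff = (-3)*(-4) - 4*1 = 12 - 4 = 8
e23 coeff = 3*(-4) - 4*(-5) = -12 - (-20) = 8
uv = -34 + 12*e12 + 8*e13 + 8*e23


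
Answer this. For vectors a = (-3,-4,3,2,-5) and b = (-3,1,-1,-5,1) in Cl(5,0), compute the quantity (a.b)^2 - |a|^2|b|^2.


a . b = (-3)*(-3) + (-4)*1 + 3*(-1) + 2*(-5) + (-5)*1
= 9 + (-4) + (-3) + (-10) + (-5) = -13
|a|^2 = (-3)^2 + (-4)^2 + 3^2 + 2^2 + (-5)^2 = 63
|b|^2 = (-3)^2 + 1^2 + (-1)^2 + (-5)^2 + 1^2 = 37
(a.b)^2 = (-13)^2 = 169
|a|^2 * |b|^2 = 63 * 37 = 2331
Result = 169 - 2331 = -2162


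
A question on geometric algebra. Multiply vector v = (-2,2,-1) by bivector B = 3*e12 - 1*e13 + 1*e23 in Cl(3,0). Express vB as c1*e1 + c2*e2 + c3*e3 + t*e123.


vB has grade-1 (vector) and grade-3 (trivector) parts: vB = (v _| B) + (v ^ B).
Vector part <vB>_1:
  e1: -v2*b12 - v3*b13 = -(2)*(3) - (-1)*(-1) = -7
  e2: v1*b12 - v3*b23 = (-2)*(3) - (-1)*(1) = -5
  e3: v1*b13 + v2*b23 = (-2)*(-1) + (2)*(1) = 4
Trivector part <vB>_3:
  e123: v1*b23 - v2*b13 + v3*b12 = (-2)*(1) - (2)*(-1) + (-1)*(3) = -3
vB = -7*e1 - 5*e2 + 4*e3 - 3*e123


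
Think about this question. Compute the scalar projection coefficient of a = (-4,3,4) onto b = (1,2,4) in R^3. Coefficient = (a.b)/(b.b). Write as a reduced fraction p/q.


Projection coefficient = (a . b) / (b . b)
a . b = (-4)*1 + 3*2 + 4*4
= -4 + 6 + 16 = 18
b . b = 1^2 + 2^2 + 4^2
= 1 + 4 + 16 = 21
Coefficient = 18/21
In lowest terms: 6/7


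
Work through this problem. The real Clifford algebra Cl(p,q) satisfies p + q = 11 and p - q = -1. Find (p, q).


We need p + q = 11 and p - q = -1.
Adding: 2p = 11 + (-1) = 10, so p = 5.
Then q = 11 - 5 = 6.
(p, q) = (5, 6)


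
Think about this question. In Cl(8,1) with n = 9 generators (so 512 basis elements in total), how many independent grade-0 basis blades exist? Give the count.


Number of grade-k basis blades in Cl(p,q) with n = p + q is C(n, k).
n = 8 + 1 = 9
C(9, 0) = 9! / (0! * 9!)
= 362880 / (1 * 362880)
= 1


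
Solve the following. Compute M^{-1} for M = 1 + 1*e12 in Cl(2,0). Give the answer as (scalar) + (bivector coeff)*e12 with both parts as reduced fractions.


M = 1 + 1*e12, where e12^2 = -1.
Since M commutes with its reverse ~M = a - b*e12, M * ~M = a^2 - b^2*e12^2 = a^2 + b^2.
So M^{-1} = ~M / (a^2 + b^2) = (a - b*e12)/(a^2 + b^2).
a^2 + b^2 = 1 + 1 = 2
Scalar part = 1/2 = 1/2
Bivector coeff = -1/2 = -1/2
M^{-1} = 1/2 - 1/2*e12


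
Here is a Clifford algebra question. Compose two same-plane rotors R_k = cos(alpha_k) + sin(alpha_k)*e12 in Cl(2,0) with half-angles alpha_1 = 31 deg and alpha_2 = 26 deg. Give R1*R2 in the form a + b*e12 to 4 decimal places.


Same-plane rotors commute and their half-angles add:
R1*R2 = cos(a1 + a2) + sin(a1 + a2)*e12.
a1 + a2 = 31 + 26 = 57 deg
cos(57 deg) = 0.5446
sin(57 deg) = 0.8387
R1*R2 = 0.5446 + 0.8387*e12


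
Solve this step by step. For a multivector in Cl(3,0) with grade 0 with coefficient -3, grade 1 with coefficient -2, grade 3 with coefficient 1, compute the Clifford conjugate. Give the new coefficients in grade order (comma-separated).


Clifford conjugate sign for grade k: (-1)^(k(k+1)/2)
Grade 0: (-1)^(0*1/2) = (-1)^0 = 1, coeff -3 -> -3
Grade 1: (-1)^(1*2/2) = (-1)^1 = -1, coeff -2 -> 2
Grade 3: (-1)^(3*4/2) = (-1)^6 = 1, coeff 1 -> 1
Conjugated coefficients: -3, 2, 1


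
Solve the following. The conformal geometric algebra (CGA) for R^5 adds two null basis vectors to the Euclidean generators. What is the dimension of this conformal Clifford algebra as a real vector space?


The conformal model of R^5 uses Cl(6,1): the 5 Euclidean generators plus two extra orthogonal generators e+ (e+^2 = +1) and e- (e-^2 = -1), from which the null vectors e0, einf are built.
Number of generators m = 5 + 2 = 7.
dim Cl(p,q) = 2^m = 2^7 = 128


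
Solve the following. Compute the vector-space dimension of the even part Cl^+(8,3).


Even subalgebra dimension = 2^(n-1)
n = 8 + 3 = 11
2^(11 - 1) = 2^10 = 1024
Verification: sum of C(11,k) for even k = 1 + 55 + 330 + 462 + 165 + 11 = 1024
Result = 1024


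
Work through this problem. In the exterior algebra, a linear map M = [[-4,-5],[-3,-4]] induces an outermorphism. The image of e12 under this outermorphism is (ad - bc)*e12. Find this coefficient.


The outermorphism of a linear map f sends e1^e2 to f(e1)^f(e2).
f(e1) = -4*e1 - 3*e2
f(e2) = -5*e1 - 4*e2
f(e1) ^ f(e2) = (-4*e1 - 3*e2) ^ (-5*e1 - 4*e2)
= (-4)*(-4)*e12 + (-3)*(-5)*e21
= (16 - 15)*e12
= 1*e12
Coefficient = 1


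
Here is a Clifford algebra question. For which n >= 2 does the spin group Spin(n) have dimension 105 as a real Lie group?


dim Spin(n) = dim so(n) = n(n-1)/2.
Solve n(n-1)/2 = 105, i.e. n^2 - n - 210 = 0.
Discriminant = 1 + 8*105 = 841
n = (1 + sqrt(841))/2 = (1 + 29)/2 = 15


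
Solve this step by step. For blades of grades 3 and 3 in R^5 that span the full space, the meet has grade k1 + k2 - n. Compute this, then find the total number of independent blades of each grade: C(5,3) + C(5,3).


Meet grade = grade(A) + grade(B) - n
= 3 + 3 - 5 = 1
C(5,3) = 10
C(5,3) = 10
dim_A + dim_B = 10 + 10 = 20


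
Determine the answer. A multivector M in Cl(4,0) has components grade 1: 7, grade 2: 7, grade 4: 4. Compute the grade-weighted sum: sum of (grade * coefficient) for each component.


Grade-weighted sum = sum of grade_k * coefficient_k
1*7 = 7
2*7 = 14
4*4 = 16
Total = 7 + 14 + 16 = 37


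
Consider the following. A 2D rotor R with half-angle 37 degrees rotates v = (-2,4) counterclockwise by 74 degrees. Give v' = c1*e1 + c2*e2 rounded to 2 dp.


Rotor R = cos(37deg) - sin(37deg)*e12
Rotation angle theta = 2 * 37 = 74 degrees
v' = R*v*~R rotates v by theta.
cos(74deg) = 0.2756, sin(74deg) = 0.9613
v'_1 = -2*cos(74deg) - 4*sin(74deg)
= -2*0.2756 - 4*0.9613
= -4.40
v'_2 = -2*sin(74deg) + 4*cos(74deg)
= -2*0.9613 + 4*0.2756
= -0.82
v' = -4.40*e1 - 0.82*e2


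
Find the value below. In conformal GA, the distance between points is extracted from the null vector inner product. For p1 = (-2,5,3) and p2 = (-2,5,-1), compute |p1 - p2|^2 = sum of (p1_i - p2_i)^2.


p1 - p2 = (0, 0, 4)
|p1 - p2|^2 = 0^2 + 0^2 + 4^2
= 0 + 0 + 16
= 16


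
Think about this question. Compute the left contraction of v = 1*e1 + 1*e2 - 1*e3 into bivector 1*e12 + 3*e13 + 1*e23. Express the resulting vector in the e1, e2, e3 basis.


Left contraction v _| B = <vB>_1 (grade-1 part of the geometric product vB).
Using e1_|e12 = e2, e2_|e12 = -e1, e1_|e13 = e3, e3_|e13 = -e1, e2_|e23 = e3, e3_|e23 = -e2:
e1 coeff: -v2*b12 - v3*b13 = -(1)*(1) - (-1)*(3) = 2
e2 coeff: v1*b12 - v3*b23 = (1)*(1) - (-1)*(1) = 2
e3 coeff: v1*b13 + v2*b23 = (1)*(3) + (1)*(1) = 4
v _| B = 2*e1 + 2*e2 + 4*e3


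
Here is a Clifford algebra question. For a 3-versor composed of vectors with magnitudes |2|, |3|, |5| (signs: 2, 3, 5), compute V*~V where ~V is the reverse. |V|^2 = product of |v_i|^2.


Each vector v_i has |v_i|^2 = s_i^2
Squared scales: 2^2 = 4, 3^2 = 9, 5^2 = 25
|V|^2 = 4 * 9 * 25
= 900


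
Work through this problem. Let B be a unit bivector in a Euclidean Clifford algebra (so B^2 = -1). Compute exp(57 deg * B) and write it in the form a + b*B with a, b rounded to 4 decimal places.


For a unit bivector B with B^2 = -1, the exponential series gives
e^(theta*B) = cos(theta) + sin(theta)*B (the GA analogue of Euler's formula).
theta = 57 degrees = 0.994838 rad
cos(57 deg) = 0.5446
sin(57 deg) = 0.8387
exp(theta*B) = 0.5446 + 0.8387*B


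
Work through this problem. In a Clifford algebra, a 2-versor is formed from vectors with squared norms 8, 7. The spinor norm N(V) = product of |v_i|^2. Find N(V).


Spinor norm N(V) = |v1|^2 * |v2|^2 * ... * |v2|^2
= 8 * 7
Running product: 8, 56
N(V) = 56


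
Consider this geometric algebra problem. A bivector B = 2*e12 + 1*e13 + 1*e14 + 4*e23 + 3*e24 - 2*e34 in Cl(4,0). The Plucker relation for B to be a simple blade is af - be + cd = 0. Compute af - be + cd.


Plucker relation: af - be + cd
a*f = 2*(-2) = -4
b*e = 1*3 = 3
c*d = 1*4 = 4
af - be + cd = -4 - 3 + 4
= -3


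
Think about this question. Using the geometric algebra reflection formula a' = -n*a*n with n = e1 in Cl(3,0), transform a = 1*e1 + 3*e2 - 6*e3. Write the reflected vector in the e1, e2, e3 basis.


Reflection formula: a' = -n*a*n, with n = e1 (unit vector, n^2 = 1).
For reflection through hyperplane perp to e1:
The component along e1 flips sign, others stay.
a = (1, 3, -6)
a' = (-1, 3, -6)
a' = -1*e1 + 3*e2 - 6*e3


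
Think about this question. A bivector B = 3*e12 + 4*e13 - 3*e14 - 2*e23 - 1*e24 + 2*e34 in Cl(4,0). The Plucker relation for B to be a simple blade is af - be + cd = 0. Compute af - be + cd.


Plucker relation: af - be + cd
a*f = 3*2 = 6
b*e = 4*(-1) = -4
c*d = (-3)*(-2) = 6
af - be + cd = 6 - (-4) + 6
= 16


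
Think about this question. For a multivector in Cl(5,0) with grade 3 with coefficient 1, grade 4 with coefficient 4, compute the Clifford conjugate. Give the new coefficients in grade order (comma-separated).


Clifford conjugate sign for grade k: (-1)^(k(k+1)/2)
Grade 3: (-1)^(3*4/2) = (-1)^6 = 1, coeff 1 -> 1
Grade 4: (-1)^(4*5/2) = (-1)^10 = 1, coeff 4 -> 4
Conjugated coefficients: 1, 4


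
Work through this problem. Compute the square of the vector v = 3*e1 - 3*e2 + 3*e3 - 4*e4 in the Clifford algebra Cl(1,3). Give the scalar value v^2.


v^2 = sum of c_i^2 * e_i^2
Positive signature terms (e_i^2 = +1): 3^2 = 9
Negative signature terms (e_j^2 = -1): (-3)^2 + 3^2 + (-4)^2 = 34
v^2 = 9 - 34 = -25


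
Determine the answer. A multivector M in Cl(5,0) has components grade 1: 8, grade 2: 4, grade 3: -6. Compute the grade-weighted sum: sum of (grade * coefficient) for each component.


Grade-weighted sum = sum of grade_k * coefficient_k
1*8 = 8
2*4 = 8
3*(-6) = -18
Total = 8 + 8 + (-18) = -2


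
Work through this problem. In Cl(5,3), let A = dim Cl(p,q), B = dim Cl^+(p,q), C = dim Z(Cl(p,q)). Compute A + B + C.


n = 5 + 3 = 8
Total dim = 2^8 = 256
Even subalgebra dim = 2^7 = 128
n is even, so center dim = 1
Sum = 256 + 128 + 1 = 385


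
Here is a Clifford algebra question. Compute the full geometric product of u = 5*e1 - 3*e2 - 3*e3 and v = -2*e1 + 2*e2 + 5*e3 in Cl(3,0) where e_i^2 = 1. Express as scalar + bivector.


In Cl(3,0): e_i^2 = 1, e_ie_j = -e_je_i for i != j.
Scalar part = u . v = 5*(-2) + (-3)*2 + (-3)*5
= -10 + (-6) + (-15) = -31
e12 coeff = 5*2 - (-3)*(-2) = 10 - 6 = 4
e13 coeff = 5*5 - (-3)*(-2) = 25 - 6 = 19
e23 coeff = (-3)*5 - (-3)*2 = -15 - (-6) = -9
uv = -31 + 4*e12 + 19*e13 - 9*e23


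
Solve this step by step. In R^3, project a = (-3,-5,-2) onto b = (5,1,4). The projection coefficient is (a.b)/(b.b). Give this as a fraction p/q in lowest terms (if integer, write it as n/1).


Projection coefficient = (a . b) / (b . b)
a . b = (-3)*5 + (-5)*1 + (-2)*4
= -15 + (-5) + (-8) = -28
b . b = 5^2 + 1^2 + 4^2
= 25 + 1 + 16 = 42
Coefficient = -28/42
In lowest terms: -2/3


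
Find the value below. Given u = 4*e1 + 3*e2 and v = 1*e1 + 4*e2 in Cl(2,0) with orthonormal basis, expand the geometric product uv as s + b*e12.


Expand: (4*e1 + 3*e2)(1*e1 + 4*e2)
= 4*1*e1e1 + 4*4*e1e2 + 3*1*e2e1 + 3*4*e2e2
Using e1^2 = e2^2 = 1, e2e1 = -e1e2:
Scalar part s = 4*1 + 3*4 = 4 + 12 = 16
Bivector part b = 4*4 - 3*1 = 16 - 3 = 13
uv = 16 + 13*e12


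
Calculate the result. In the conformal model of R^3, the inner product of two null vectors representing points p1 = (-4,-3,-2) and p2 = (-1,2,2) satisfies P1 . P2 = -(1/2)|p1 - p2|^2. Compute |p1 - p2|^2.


p1 - p2 = (-3, -5, -4)
|p1 - p2|^2 = (-3)^2 + (-5)^2 + (-4)^2
= 9 + 25 + 16
= 50


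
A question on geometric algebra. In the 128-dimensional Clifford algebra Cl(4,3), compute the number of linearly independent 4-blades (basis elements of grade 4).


Number of grade-k basis blades in Cl(p,q) with n = p + q is C(n, k).
n = 4 + 3 = 7
C(7, 4) = 7! / (4! * 3!)
= 5040 / (24 * 6)
= 35


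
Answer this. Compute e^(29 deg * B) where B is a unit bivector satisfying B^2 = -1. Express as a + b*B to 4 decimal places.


For a unit bivector B with B^2 = -1, the exponential series gives
e^(theta*B) = cos(theta) + sin(theta)*B (the GA analogue of Euler's formula).
theta = 29 degrees = 0.506145 rad
cos(29 deg) = 0.8746
sin(29 deg) = 0.4848
exp(theta*B) = 0.8746 + 0.4848*B


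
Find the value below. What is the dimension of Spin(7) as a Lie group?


Spin(n) double-covers SO(n); both have Lie algebra so(n) of dimension n(n-1)/2.
n = 7
n(n-1) = 7 * 6 = 42
dim Spin(7) = 42/2 = 21


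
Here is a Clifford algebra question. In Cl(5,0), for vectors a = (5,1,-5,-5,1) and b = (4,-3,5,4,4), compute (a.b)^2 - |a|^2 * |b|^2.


a . b = 5*4 + 1*(-3) + (-5)*5 + (-5)*4 + 1*4
= 20 + (-3) + (-25) + (-20) + 4 = -24
|a|^2 = 5^2 + 1^2 + (-5)^2 + (-5)^2 + 1^2 = 77
|b|^2 = 4^2 + (-3)^2 + 5^2 + 4^2 + 4^2 = 82
(a.b)^2 = (-24)^2 = 576
|a|^2 * |b|^2 = 77 * 82 = 6314
Result = 576 - 6314 = -5738


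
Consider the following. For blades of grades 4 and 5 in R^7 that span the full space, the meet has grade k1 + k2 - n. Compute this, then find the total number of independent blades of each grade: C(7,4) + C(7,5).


Meet grade = grade(A) + grade(B) - n
= 4 + 5 - 7 = 2
C(7,4) = 35
C(7,5) = 21
dim_A + dim_B = 35 + 21 = 56


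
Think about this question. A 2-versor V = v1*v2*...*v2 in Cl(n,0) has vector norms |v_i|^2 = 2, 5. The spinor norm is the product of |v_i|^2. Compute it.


Spinor norm N(V) = |v1|^2 * |v2|^2 * ... * |v2|^2
= 2 * 5
Running product: 2, 10
N(V) = 10


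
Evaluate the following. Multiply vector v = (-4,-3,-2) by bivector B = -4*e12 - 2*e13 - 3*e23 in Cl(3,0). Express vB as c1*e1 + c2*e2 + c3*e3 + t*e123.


vB has grade-1 (vector) and grade-3 (trivector) parts: vB = (v _| B) + (v ^ B).
Vector part <vB>_1:
  e1: -v2*b12 - v3*b13 = -(-3)*(-4) - (-2)*(-2) = -16
  e2: v1*b12 - v3*b23 = (-4)*(-4) - (-2)*(-3) = 10
  e3: v1*b13 + v2*b23 = (-4)*(-2) + (-3)*(-3) = 17
Trivector part <vB>_3:
  e123: v1*b23 - v2*b13 + v3*b12 = (-4)*(-3) - (-3)*(-2) + (-2)*(-4) = 14
vB = -16*e1 + 10*e2 + 17*e3 + 14*e123


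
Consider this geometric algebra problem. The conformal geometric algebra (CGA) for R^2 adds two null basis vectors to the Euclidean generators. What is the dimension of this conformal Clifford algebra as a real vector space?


The conformal model of R^2 uses Cl(3,1): the 2 Euclidean generators plus two extra orthogonal generators e+ (e+^2 = +1) and e- (e-^2 = -1), from which the null vectors e0, einf are built.
Number of generators m = 2 + 2 = 4.
dim Cl(p,q) = 2^m = 2^4 = 16


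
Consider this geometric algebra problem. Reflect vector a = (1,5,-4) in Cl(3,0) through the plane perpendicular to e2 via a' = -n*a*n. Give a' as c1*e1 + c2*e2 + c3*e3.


Reflection formula: a' = -n*a*n, with n = e2 (unit vector, n^2 = 1).
For reflection through hyperplane perp to e2:
The component along e2 flips sign, others stay.
a = (1, 5, -4)
a' = (1, -5, -4)
a' = 1*e1 - 5*e2 - 4*e3


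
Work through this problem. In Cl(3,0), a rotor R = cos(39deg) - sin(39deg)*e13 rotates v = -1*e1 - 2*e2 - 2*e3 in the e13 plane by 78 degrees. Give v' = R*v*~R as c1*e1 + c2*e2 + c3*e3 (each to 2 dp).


Rotor R = cos(39deg) - sin(39deg)*e13
Rotation angle theta = 2 * 39 = 78 degrees in the e13 plane (e1 -> e3).
The component perpendicular to the plane (e2) is invariant: v'_2 = v2 = -2.00
cos(78deg) = 0.2079, sin(78deg) = 0.9781
v'_1 = v1*cos(theta) - v3*sin(theta) = -1*0.2079 - (-2)*0.9781 = 1.75
v'_3 = v1*sin(theta) + v3*cos(theta) = -1*0.9781 + (-2)*0.2079 = -1.39
v' = 1.75*e1 - 2.00*e2 - 1.39*e3


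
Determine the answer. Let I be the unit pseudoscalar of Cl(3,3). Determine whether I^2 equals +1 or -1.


The pseudoscalar I = e1...e_n (product of all n generators) of Cl(p,q) satisfies I^2 = (-1)^(q + n(n-1)/2).
p = 3, q = 3, n = p + q = 6
n(n-1)/2 = 6 * 5 / 2 = 15
Exponent = q + n(n-1)/2 = 3 + 15 = 18
I^2 = (-1)^18 = +1


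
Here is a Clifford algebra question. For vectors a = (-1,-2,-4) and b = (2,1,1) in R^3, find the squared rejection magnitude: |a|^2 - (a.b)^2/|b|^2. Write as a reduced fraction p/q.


|a|^2 = (-1)^2 + (-2)^2 + (-4)^2 = 21
|b|^2 = 2^2 + 1^2 + 1^2 = 6
a . b = (-1)*2 + (-2)*1 + (-4)*1 = -8
(a.b)^2 = (-8)^2 = 64
|rej|^2 = 21 - 64/6
= (126 - 64)/6
= 62/6
In lowest terms: 31/3


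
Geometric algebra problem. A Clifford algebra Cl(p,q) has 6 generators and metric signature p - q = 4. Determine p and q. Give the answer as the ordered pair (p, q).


We need p + q = 6 and p - q = 4.
Adding: 2p = 6 + 4 = 10, so p = 5.
Then q = 6 - 5 = 1.
(p, q) = (5, 1)


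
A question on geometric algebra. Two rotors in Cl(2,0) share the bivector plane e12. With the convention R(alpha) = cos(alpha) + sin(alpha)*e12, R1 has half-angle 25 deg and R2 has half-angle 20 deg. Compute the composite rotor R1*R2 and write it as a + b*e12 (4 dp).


Same-plane rotors commute and their half-angles add:
R1*R2 = cos(a1 + a2) + sin(a1 + a2)*e12.
a1 + a2 = 25 + 20 = 45 deg
cos(45 deg) = 0.7071
sin(45 deg) = 0.7071
R1*R2 = 0.7071 + 0.7071*e12


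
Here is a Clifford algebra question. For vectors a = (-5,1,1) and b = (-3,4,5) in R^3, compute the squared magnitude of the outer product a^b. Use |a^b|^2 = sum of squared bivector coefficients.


a wedge b = (a1*b2 - a2*b1)*e12 + (a1*b3 - a3*b1)*e13 + (a2*b3 - a3*b2)*e23
e12 coeff: (-5)*4 - 1*(-3) = -20 - (-3) = -17
e13 coeff: (-5)*5 - 1*(-3) = -25 - (-3) = -22
e23 coeff: 1*5 - 1*4 = 5 - 4 = 1
|a wedge b|^2 = (-17)^2 + (-22)^2 + 1^2
= 289 + 484 + 1
= 774


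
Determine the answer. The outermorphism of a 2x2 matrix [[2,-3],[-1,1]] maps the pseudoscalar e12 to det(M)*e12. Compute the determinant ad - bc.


The outermorphism of a linear map f sends e1^e2 to f(e1)^f(e2).
f(e1) = 2*e1 - 1*e2
f(e2) = -3*e1 + 1*e2
f(e1) ^ f(e2) = (2*e1 - 1*e2) ^ (-3*e1 + 1*e2)
= 2*1*e12 + (-1)*(-3)*e21
= (2 - 3)*e12
= -1*e12
Coefficient = -1


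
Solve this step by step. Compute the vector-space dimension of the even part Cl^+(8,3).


Even subalgebra dimension = 2^(n-1)
n = 8 + 3 = 11
2^(11 - 1) = 2^10 = 1024
Verification: sum of C(11,k) for even k = 1 + 55 + 330 + 462 + 165 + 11 = 1024
Result = 1024


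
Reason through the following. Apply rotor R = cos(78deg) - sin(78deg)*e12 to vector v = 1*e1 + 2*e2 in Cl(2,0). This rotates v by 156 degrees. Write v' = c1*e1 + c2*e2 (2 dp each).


Rotor R = cos(78deg) - sin(78deg)*e12
Rotation angle theta = 2 * 78 = 156 degrees
v' = R*v*~R rotates v by theta.
cos(156deg) = -0.9135, sin(156deg) = 0.4067
v'_1 = 1*cos(156deg) - 2*sin(156deg)
= 1*(-0.9135) - 2*0.4067
= -1.73
v'_2 = 1*sin(156deg) + 2*cos(156deg)
= 1*0.4067 + 2*(-0.9135)
= -1.42
v' = -1.73*e1 - 1.42*e2


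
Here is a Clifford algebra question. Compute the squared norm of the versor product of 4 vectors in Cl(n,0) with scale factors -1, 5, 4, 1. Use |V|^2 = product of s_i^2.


Each vector v_i has |v_i|^2 = s_i^2
Squared scales: (-1)^2 = 1, 5^2 = 25, 4^2 = 16, 1^2 = 1
|V|^2 = 1 * 25 * 16 * 1
= 400


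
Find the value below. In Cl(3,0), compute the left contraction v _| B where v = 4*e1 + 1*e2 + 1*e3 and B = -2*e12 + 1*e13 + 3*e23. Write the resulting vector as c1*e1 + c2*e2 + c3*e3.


Left contraction v _| B = <vB>_1 (grade-1 part of the geometric product vB).
Using e1_|e12 = e2, e2_|e12 = -e1, e1_|e13 = e3, e3_|e13 = -e1, e2_|e23 = e3, e3_|e23 = -e2:
e1 coeff: -v2*b12 - v3*b13 = -(1)*(-2) - (1)*(1) = 1
e2 coeff: v1*b12 - v3*b23 = (4)*(-2) - (1)*(3) = -11
e3 coeff: v1*b13 + v2*b23 = (4)*(1) + (1)*(3) = 7
v _| B = 1*e1 - 11*e2 + 7*e3


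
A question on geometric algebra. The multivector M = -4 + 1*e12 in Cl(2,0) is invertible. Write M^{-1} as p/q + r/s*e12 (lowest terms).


M = -4 + 1*e12, where e12^2 = -1.
Since M commutes with its reverse ~M = a - b*e12, M * ~M = a^2 - b^2*e12^2 = a^2 + b^2.
So M^{-1} = ~M / (a^2 + b^2) = (a - b*e12)/(a^2 + b^2).
a^2 + b^2 = 16 + 1 = 17
Scalar part = -4/17 = -4/17
Bivector coeff = -1/17 = -1/17
M^{-1} = -4/17 - 1/17*e12


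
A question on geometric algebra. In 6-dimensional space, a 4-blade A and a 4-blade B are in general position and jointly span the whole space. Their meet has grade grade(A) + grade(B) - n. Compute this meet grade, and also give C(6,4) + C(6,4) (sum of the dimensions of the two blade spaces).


Meet grade = grade(A) + grade(B) - n
= 4 + 4 - 6 = 2
C(6,4) = 15
C(6,4) = 15
dim_A + dim_B = 15 + 15 = 30


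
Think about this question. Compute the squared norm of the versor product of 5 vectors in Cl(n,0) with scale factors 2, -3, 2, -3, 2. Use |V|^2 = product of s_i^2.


Each vector v_i has |v_i|^2 = s_i^2
Squared scales: 2^2 = 4, (-3)^2 = 9, 2^2 = 4, (-3)^2 = 9, 2^2 = 4
|V|^2 = 4 * 9 * 4 * 9 * 4
= 5184


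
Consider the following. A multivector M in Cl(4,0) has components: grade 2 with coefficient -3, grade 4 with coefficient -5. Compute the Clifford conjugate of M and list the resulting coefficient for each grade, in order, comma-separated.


Clifford conjugate sign for grade k: (-1)^(k(k+1)/2)
Grade 2: (-1)^(2*3/2) = (-1)^3 = -1, coeff -3 -> 3
Grade 4: (-1)^(4*5/2) = (-1)^10 = 1, coeff -5 -> -5
Conjugated coefficients: 3, -5


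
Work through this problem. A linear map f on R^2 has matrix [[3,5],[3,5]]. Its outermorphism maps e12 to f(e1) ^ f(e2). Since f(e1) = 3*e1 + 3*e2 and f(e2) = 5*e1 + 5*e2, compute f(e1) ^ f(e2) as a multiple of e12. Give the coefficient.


The outermorphism of a linear map f sends e1^e2 to f(e1)^f(e2).
f(e1) = 3*e1 + 3*e2
f(e2) = 5*e1 + 5*e2
f(e1) ^ f(e2) = (3*e1 + 3*e2) ^ (5*e1 + 5*e2)
= 3*5*e12 + 3*5*e21
= (15 - 15)*e12
= 0*e12
Coefficient = 0


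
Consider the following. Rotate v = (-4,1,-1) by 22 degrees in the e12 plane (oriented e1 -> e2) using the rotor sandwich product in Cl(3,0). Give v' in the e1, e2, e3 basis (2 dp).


Rotor R = cos(11deg) - sin(11deg)*e12
Rotation angle theta = 2 * 11 = 22 degrees in the e12 plane (e1 -> e2).
The component perpendicular to the plane (e3) is invariant: v'_3 = v3 = -1.00
cos(22deg) = 0.9272, sin(22deg) = 0.3746
v'_1 = v1*cos(theta) - v2*sin(theta) = -4*0.9272 - 1*0.3746 = -4.08
v'_2 = v1*sin(theta) + v2*cos(theta) = -4*0.3746 + 1*0.9272 = -0.57
v' = -4.08*e1 - 0.57*e2 - 1.00*e3


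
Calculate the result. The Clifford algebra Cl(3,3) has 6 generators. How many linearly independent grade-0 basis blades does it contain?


Number of grade-k basis blades in Cl(p,q) with n = p + q is C(n, k).
n = 3 + 3 = 6
C(6, 0) = 6! / (0! * 6!)
= 720 / (1 * 720)
= 1


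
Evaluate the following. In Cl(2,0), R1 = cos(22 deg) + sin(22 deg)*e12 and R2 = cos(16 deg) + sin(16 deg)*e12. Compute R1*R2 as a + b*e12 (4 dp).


Same-plane rotors commute and their half-angles add:
R1*R2 = cos(a1 + a2) + sin(a1 + a2)*e12.
a1 + a2 = 22 + 16 = 38 deg
cos(38 deg) = 0.7880
sin(38 deg) = 0.6157
R1*R2 = 0.7880 + 0.6157*e12


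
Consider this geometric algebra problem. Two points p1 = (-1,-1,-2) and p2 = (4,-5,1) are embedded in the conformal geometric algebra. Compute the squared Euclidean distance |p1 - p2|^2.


p1 - p2 = (-5, 4, -3)
|p1 - p2|^2 = (-5)^2 + 4^2 + (-3)^2
= 25 + 16 + 9
= 50


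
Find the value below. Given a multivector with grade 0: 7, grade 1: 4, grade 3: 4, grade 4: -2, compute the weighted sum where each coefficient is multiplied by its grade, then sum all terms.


Grade-weighted sum = sum of grade_k * coefficient_k
0*7 = 0
1*4 = 4
3*4 = 12
4*(-2) = -8
Total = 0 + 4 + 12 + (-8) = 8


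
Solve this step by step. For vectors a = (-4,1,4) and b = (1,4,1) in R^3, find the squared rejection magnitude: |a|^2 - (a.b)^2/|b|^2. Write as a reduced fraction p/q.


|a|^2 = (-4)^2 + 1^2 + 4^2 = 33
|b|^2 = 1^2 + 4^2 + 1^2 = 18
a . b = (-4)*1 + 1*4 + 4*1 = 4
(a.b)^2 = 4^2 = 16
|rej|^2 = 33 - 16/18
= (594 - 16)/18
= 578/18
In lowest terms: 289/9


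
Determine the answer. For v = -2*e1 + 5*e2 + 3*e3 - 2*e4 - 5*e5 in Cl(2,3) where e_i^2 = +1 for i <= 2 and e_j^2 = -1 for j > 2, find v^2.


v^2 = sum of c_i^2 * e_i^2
Positive signature terms (e_i^2 = +1): (-2)^2 + 5^2 = 29
Negative signature terms (e_j^2 = -1): 3^2 + (-2)^2 + (-5)^2 = 38
v^2 = 29 - 38 = -9


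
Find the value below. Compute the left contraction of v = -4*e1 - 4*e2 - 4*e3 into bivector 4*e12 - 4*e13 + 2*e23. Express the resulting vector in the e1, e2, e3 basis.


Left contraction v _| B = <vB>_1 (grade-1 part of the geometric product vB).
Using e1_|e12 = e2, e2_|e12 = -e1, e1_|e13 = e3, e3_|e13 = -e1, e2_|e23 = e3, e3_|e23 = -e2:
e1 coeff: -v2*b12 - v3*b13 = -(-4)*(4) - (-4)*(-4) = 0
e2 coeff: v1*b12 - v3*b23 = (-4)*(4) - (-4)*(2) = -8
e3 coeff: v1*b13 + v2*b23 = (-4)*(-4) + (-4)*(2) = 8
v _| B = 0*e1 - 8*e2 + 8*e3


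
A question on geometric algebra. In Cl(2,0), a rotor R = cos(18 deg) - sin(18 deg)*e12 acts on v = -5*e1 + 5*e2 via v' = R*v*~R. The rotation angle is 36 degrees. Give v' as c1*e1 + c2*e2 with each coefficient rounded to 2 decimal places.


Rotor R = cos(18deg) - sin(18deg)*e12
Rotation angle theta = 2 * 18 = 36 degrees
v' = R*v*~R rotates v by theta.
cos(36deg) = 0.8090, sin(36deg) = 0.5878
v'_1 = -5*cos(36deg) - 5*sin(36deg)
= -5*0.8090 - 5*0.5878
= -6.98
v'_2 = -5*sin(36deg) + 5*cos(36deg)
= -5*0.5878 + 5*0.8090
= 1.11
v' = -6.98*e1 + 1.11*e2


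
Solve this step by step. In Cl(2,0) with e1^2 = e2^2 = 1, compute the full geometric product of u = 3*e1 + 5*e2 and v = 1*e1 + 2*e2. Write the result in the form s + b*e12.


Expand: (3*e1 + 5*e2)(1*e1 + 2*e2)
= 3*1*e1e1 + 3*2*e1e2 + 5*1*e2e1 + 5*2*e2e2
Using e1^2 = e2^2 = 1, e2e1 = -e1e2:
Scalar part s = 3*1 + 5*2 = 3 + 10 = 13
Bivector part b = 3*2 - 5*1 = 6 - 5 = 1
uv = 13 + 1*e12


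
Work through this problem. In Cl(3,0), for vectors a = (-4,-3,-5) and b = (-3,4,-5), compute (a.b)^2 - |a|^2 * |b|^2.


a . b = (-4)*(-3) + (-3)*4 + (-5)*(-5)
= 12 + (-12) + 25 = 25
|a|^2 = (-4)^2 + (-3)^2 + (-5)^2 = 50
|b|^2 = (-3)^2 + 4^2 + (-5)^2 = 50
(a.b)^2 = 25^2 = 625
|a|^2 * |b|^2 = 50 * 50 = 2500
Result = 625 - 2500 = -1875


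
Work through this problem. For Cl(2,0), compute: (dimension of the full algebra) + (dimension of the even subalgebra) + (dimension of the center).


n = 2 + 0 = 2
Total dim = 2^2 = 4
Even subalgebra dim = 2^1 = 2
n is even, so center dim = 1
Sum = 4 + 2 + 1 = 7


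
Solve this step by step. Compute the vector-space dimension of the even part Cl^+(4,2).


Even subalgebra dimension = 2^(n-1)
n = 4 + 2 = 6
2^(6 - 1) = 2^5 = 32
Verification: sum of C(6,k) for even k = 1 + 15 + 15 + 1 = 32
Result = 32


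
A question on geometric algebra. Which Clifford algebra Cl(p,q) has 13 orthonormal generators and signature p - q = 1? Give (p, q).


We need p + q = 13 and p - q = 1.
Adding: 2p = 13 + 1 = 14, so p = 7.
Then q = 13 - 7 = 6.
(p, q) = (7, 6)


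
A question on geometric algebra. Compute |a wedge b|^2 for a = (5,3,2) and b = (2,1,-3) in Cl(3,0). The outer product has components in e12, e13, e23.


a wedge b = (a1*b2 - a2*b1)*e12 + (a1*b3 - a3*b1)*e13 + (a2*b3 - a3*b2)*e23
e12 coeff: 5*1 - 3*2 = 5 - 6 = -1
e13 coeff: 5*(-3) - 2*2 = -15 - 4 = -19
e23 coeff: 3*(-3) - 2*1 = -9 - 2 = -11
|a wedge b|^2 = (-1)^2 + (-19)^2 + (-11)^2
= 1 + 361 + 121
= 483


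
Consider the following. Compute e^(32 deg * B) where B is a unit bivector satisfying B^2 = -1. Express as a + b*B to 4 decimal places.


For a unit bivector B with B^2 = -1, the exponential series gives
e^(theta*B) = cos(theta) + sin(theta)*B (the GA analogue of Euler's formula).
theta = 32 degrees = 0.558505 rad
cos(32 deg) = 0.8480
sin(32 deg) = 0.5299
exp(theta*B) = 0.8480 + 0.5299*B


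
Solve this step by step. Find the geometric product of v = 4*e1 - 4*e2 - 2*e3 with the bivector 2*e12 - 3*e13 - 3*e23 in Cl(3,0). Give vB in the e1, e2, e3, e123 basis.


vB has grade-1 (vector) and grade-3 (trivector) parts: vB = (v _| B) + (v ^ B).
Vector part <vB>_1:
  e1: -v2*b12 - v3*b13 = -(-4)*(2) - (-2)*(-3) = 2
  e2: v1*b12 - v3*b23 = (4)*(2) - (-2)*(-3) = 2
  e3: v1*b13 + v2*b23 = (4)*(-3) + (-4)*(-3) = 0
Trivector part <vB>_3:
  e123: v1*b23 - v2*b13 + v3*b12 = (4)*(-3) - (-4)*(-3) + (-2)*(2) = -28
vB = 2*e1 + 2*e2 + 0*e3 - 28*e123


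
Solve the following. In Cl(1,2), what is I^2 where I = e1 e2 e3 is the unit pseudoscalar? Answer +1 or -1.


The pseudoscalar I = e1...e_n (product of all n generators) of Cl(p,q) satisfies I^2 = (-1)^(q + n(n-1)/2).
p = 1, q = 2, n = p + q = 3
n(n-1)/2 = 3 * 2 / 2 = 3
Exponent = q + n(n-1)/2 = 2 + 3 = 5
I^2 = (-1)^5 = -1


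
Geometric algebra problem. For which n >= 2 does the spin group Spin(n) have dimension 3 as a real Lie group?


dim Spin(n) = dim so(n) = n(n-1)/2.
Solve n(n-1)/2 = 3, i.e. n^2 - n - 6 = 0.
Discriminant = 1 + 8*3 = 25
n = (1 + sqrt(25))/2 = (1 + 5)/2 = 3


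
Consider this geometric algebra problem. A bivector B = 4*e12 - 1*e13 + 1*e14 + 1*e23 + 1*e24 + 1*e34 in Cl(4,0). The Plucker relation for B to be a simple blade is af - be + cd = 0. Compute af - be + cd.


Plucker relation: af - be + cd
a*f = 4*1 = 4
b*e = (-1)*1 = -1
c*d = 1*1 = 1
af - be + cd = 4 - (-1) + 1
= 6


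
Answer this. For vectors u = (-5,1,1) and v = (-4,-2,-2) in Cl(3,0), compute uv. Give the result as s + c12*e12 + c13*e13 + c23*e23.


In Cl(3,0): e_i^2 = 1, e_ie_j = -e_je_i for i != j.
Scalar part = u . v = (-5)*(-4) + 1*(-2) + 1*(-2)
= 20 + (-2) + (-2) = 16
e12 coeff = (-5)*(-2) - 1*(-4) = 10 - (-4) = 14
e13 coeff = (-5)*(-2) - 1*(-4) = 10 - (-4) = 14
e23 coeff = 1*(-2) - 1*(-2) = -2 - (-2) = 0
uv = 16 + 14*e12 + 14*e13 + 0*e23


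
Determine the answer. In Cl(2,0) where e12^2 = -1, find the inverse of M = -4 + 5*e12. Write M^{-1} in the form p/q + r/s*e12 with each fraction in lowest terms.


M = -4 + 5*e12, where e12^2 = -1.
Since M commutes with its reverse ~M = a - b*e12, M * ~M = a^2 - b^2*e12^2 = a^2 + b^2.
So M^{-1} = ~M / (a^2 + b^2) = (a - b*e12)/(a^2 + b^2).
a^2 + b^2 = 16 + 25 = 41
Scalar part = -4/41 = -4/41
Bivector coeff = -5/41 = -5/41
M^{-1} = -4/41 - 5/41*e12


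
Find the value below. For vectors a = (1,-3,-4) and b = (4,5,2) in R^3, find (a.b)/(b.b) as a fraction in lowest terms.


Projection coefficient = (a . b) / (b . b)
a . b = 1*4 + (-3)*5 + (-4)*2
= 4 + (-15) + (-8) = -19
b . b = 4^2 + 5^2 + 2^2
= 16 + 25 + 4 = 45
Coefficient = -19/45
In lowest terms: -19/45


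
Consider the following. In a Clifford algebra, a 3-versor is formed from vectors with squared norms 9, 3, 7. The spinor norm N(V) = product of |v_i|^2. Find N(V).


Spinor norm N(V) = |v1|^2 * |v2|^2 * ... * |v3|^2
= 9 * 3 * 7
Running product: 9, 27, 189
N(V) = 189


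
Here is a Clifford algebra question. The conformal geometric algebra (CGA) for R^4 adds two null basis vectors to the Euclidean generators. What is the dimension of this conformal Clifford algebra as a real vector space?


The conformal model of R^4 uses Cl(5,1): the 4 Euclidean generators plus two extra orthogonal generators e+ (e+^2 = +1) and e- (e-^2 = -1), from which the null vectors e0, einf are built.
Number of generators m = 4 + 2 = 6.
dim Cl(p,q) = 2^m = 2^6 = 64


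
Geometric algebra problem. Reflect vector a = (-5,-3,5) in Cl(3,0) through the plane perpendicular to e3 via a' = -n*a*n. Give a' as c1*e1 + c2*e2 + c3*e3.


Reflection formula: a' = -n*a*n, with n = e3 (unit vector, n^2 = 1).
For reflection through hyperplane perp to e3:
The component along e3 flips sign, others stay.
a = (-5, -3, 5)
a' = (-5, -3, -5)
a' = -5*e1 - 3*e2 - 5*e3


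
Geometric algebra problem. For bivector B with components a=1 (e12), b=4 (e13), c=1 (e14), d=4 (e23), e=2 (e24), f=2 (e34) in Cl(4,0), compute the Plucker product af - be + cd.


Plucker relation: af - be + cd
a*f = 1*2 = 2
b*e = 4*2 = 8
c*d = 1*4 = 4
af - be + cd = 2 - 8 + 4
= -2


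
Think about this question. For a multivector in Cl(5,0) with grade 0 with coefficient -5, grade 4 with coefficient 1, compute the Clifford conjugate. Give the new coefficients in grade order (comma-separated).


Clifford conjugate sign for grade k: (-1)^(k(k+1)/2)
Grade 0: (-1)^(0*1/2) = (-1)^0 = 1, coeff -5 -> -5
Grade 4: (-1)^(4*5/2) = (-1)^10 = 1, coeff 1 -> 1
Conjugated coefficients: -5, 1
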